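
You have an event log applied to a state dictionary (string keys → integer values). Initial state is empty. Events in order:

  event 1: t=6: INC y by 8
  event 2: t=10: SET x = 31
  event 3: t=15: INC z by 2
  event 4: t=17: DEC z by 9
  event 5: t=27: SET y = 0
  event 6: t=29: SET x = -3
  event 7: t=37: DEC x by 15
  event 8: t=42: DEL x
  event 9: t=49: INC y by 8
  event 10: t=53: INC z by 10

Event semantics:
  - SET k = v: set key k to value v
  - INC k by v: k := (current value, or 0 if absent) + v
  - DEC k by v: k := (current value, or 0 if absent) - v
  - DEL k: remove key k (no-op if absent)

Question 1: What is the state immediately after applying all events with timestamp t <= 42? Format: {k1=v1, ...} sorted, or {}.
Apply events with t <= 42 (8 events):
  after event 1 (t=6: INC y by 8): {y=8}
  after event 2 (t=10: SET x = 31): {x=31, y=8}
  after event 3 (t=15: INC z by 2): {x=31, y=8, z=2}
  after event 4 (t=17: DEC z by 9): {x=31, y=8, z=-7}
  after event 5 (t=27: SET y = 0): {x=31, y=0, z=-7}
  after event 6 (t=29: SET x = -3): {x=-3, y=0, z=-7}
  after event 7 (t=37: DEC x by 15): {x=-18, y=0, z=-7}
  after event 8 (t=42: DEL x): {y=0, z=-7}

Answer: {y=0, z=-7}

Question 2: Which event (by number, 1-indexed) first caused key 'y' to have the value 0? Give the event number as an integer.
Looking for first event where y becomes 0:
  event 1: y = 8
  event 2: y = 8
  event 3: y = 8
  event 4: y = 8
  event 5: y 8 -> 0  <-- first match

Answer: 5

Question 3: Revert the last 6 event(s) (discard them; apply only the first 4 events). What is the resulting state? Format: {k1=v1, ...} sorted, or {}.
Answer: {x=31, y=8, z=-7}

Derivation:
Keep first 4 events (discard last 6):
  after event 1 (t=6: INC y by 8): {y=8}
  after event 2 (t=10: SET x = 31): {x=31, y=8}
  after event 3 (t=15: INC z by 2): {x=31, y=8, z=2}
  after event 4 (t=17: DEC z by 9): {x=31, y=8, z=-7}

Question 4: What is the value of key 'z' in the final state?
Answer: 3

Derivation:
Track key 'z' through all 10 events:
  event 1 (t=6: INC y by 8): z unchanged
  event 2 (t=10: SET x = 31): z unchanged
  event 3 (t=15: INC z by 2): z (absent) -> 2
  event 4 (t=17: DEC z by 9): z 2 -> -7
  event 5 (t=27: SET y = 0): z unchanged
  event 6 (t=29: SET x = -3): z unchanged
  event 7 (t=37: DEC x by 15): z unchanged
  event 8 (t=42: DEL x): z unchanged
  event 9 (t=49: INC y by 8): z unchanged
  event 10 (t=53: INC z by 10): z -7 -> 3
Final: z = 3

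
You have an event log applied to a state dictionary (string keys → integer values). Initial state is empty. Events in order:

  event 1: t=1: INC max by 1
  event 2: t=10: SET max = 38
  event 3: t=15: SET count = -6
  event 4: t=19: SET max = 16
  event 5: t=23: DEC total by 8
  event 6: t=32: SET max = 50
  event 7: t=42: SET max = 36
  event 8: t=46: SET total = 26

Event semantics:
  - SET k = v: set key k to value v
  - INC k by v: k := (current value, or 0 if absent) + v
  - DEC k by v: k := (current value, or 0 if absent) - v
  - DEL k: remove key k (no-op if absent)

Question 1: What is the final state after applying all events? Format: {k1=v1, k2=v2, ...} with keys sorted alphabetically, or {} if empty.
Answer: {count=-6, max=36, total=26}

Derivation:
  after event 1 (t=1: INC max by 1): {max=1}
  after event 2 (t=10: SET max = 38): {max=38}
  after event 3 (t=15: SET count = -6): {count=-6, max=38}
  after event 4 (t=19: SET max = 16): {count=-6, max=16}
  after event 5 (t=23: DEC total by 8): {count=-6, max=16, total=-8}
  after event 6 (t=32: SET max = 50): {count=-6, max=50, total=-8}
  after event 7 (t=42: SET max = 36): {count=-6, max=36, total=-8}
  after event 8 (t=46: SET total = 26): {count=-6, max=36, total=26}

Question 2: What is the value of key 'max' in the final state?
Track key 'max' through all 8 events:
  event 1 (t=1: INC max by 1): max (absent) -> 1
  event 2 (t=10: SET max = 38): max 1 -> 38
  event 3 (t=15: SET count = -6): max unchanged
  event 4 (t=19: SET max = 16): max 38 -> 16
  event 5 (t=23: DEC total by 8): max unchanged
  event 6 (t=32: SET max = 50): max 16 -> 50
  event 7 (t=42: SET max = 36): max 50 -> 36
  event 8 (t=46: SET total = 26): max unchanged
Final: max = 36

Answer: 36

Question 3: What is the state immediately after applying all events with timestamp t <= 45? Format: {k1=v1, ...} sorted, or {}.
Apply events with t <= 45 (7 events):
  after event 1 (t=1: INC max by 1): {max=1}
  after event 2 (t=10: SET max = 38): {max=38}
  after event 3 (t=15: SET count = -6): {count=-6, max=38}
  after event 4 (t=19: SET max = 16): {count=-6, max=16}
  after event 5 (t=23: DEC total by 8): {count=-6, max=16, total=-8}
  after event 6 (t=32: SET max = 50): {count=-6, max=50, total=-8}
  after event 7 (t=42: SET max = 36): {count=-6, max=36, total=-8}

Answer: {count=-6, max=36, total=-8}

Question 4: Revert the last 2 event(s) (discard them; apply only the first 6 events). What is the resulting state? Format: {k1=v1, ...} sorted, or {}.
Keep first 6 events (discard last 2):
  after event 1 (t=1: INC max by 1): {max=1}
  after event 2 (t=10: SET max = 38): {max=38}
  after event 3 (t=15: SET count = -6): {count=-6, max=38}
  after event 4 (t=19: SET max = 16): {count=-6, max=16}
  after event 5 (t=23: DEC total by 8): {count=-6, max=16, total=-8}
  after event 6 (t=32: SET max = 50): {count=-6, max=50, total=-8}

Answer: {count=-6, max=50, total=-8}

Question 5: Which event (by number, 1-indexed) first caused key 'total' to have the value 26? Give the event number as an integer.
Looking for first event where total becomes 26:
  event 5: total = -8
  event 6: total = -8
  event 7: total = -8
  event 8: total -8 -> 26  <-- first match

Answer: 8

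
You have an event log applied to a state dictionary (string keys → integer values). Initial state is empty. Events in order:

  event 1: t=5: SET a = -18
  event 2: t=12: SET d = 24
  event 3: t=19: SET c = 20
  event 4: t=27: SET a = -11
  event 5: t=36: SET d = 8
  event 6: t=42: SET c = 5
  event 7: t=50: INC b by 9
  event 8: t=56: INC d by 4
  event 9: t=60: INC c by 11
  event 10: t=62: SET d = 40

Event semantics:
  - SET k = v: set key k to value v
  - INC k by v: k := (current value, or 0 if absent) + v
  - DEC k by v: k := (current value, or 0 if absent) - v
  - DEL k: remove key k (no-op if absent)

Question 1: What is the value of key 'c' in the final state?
Track key 'c' through all 10 events:
  event 1 (t=5: SET a = -18): c unchanged
  event 2 (t=12: SET d = 24): c unchanged
  event 3 (t=19: SET c = 20): c (absent) -> 20
  event 4 (t=27: SET a = -11): c unchanged
  event 5 (t=36: SET d = 8): c unchanged
  event 6 (t=42: SET c = 5): c 20 -> 5
  event 7 (t=50: INC b by 9): c unchanged
  event 8 (t=56: INC d by 4): c unchanged
  event 9 (t=60: INC c by 11): c 5 -> 16
  event 10 (t=62: SET d = 40): c unchanged
Final: c = 16

Answer: 16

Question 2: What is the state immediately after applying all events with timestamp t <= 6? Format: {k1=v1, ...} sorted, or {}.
Apply events with t <= 6 (1 events):
  after event 1 (t=5: SET a = -18): {a=-18}

Answer: {a=-18}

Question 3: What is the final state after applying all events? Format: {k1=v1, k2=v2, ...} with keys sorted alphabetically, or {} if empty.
Answer: {a=-11, b=9, c=16, d=40}

Derivation:
  after event 1 (t=5: SET a = -18): {a=-18}
  after event 2 (t=12: SET d = 24): {a=-18, d=24}
  after event 3 (t=19: SET c = 20): {a=-18, c=20, d=24}
  after event 4 (t=27: SET a = -11): {a=-11, c=20, d=24}
  after event 5 (t=36: SET d = 8): {a=-11, c=20, d=8}
  after event 6 (t=42: SET c = 5): {a=-11, c=5, d=8}
  after event 7 (t=50: INC b by 9): {a=-11, b=9, c=5, d=8}
  after event 8 (t=56: INC d by 4): {a=-11, b=9, c=5, d=12}
  after event 9 (t=60: INC c by 11): {a=-11, b=9, c=16, d=12}
  after event 10 (t=62: SET d = 40): {a=-11, b=9, c=16, d=40}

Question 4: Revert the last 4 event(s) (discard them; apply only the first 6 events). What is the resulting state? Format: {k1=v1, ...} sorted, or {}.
Answer: {a=-11, c=5, d=8}

Derivation:
Keep first 6 events (discard last 4):
  after event 1 (t=5: SET a = -18): {a=-18}
  after event 2 (t=12: SET d = 24): {a=-18, d=24}
  after event 3 (t=19: SET c = 20): {a=-18, c=20, d=24}
  after event 4 (t=27: SET a = -11): {a=-11, c=20, d=24}
  after event 5 (t=36: SET d = 8): {a=-11, c=20, d=8}
  after event 6 (t=42: SET c = 5): {a=-11, c=5, d=8}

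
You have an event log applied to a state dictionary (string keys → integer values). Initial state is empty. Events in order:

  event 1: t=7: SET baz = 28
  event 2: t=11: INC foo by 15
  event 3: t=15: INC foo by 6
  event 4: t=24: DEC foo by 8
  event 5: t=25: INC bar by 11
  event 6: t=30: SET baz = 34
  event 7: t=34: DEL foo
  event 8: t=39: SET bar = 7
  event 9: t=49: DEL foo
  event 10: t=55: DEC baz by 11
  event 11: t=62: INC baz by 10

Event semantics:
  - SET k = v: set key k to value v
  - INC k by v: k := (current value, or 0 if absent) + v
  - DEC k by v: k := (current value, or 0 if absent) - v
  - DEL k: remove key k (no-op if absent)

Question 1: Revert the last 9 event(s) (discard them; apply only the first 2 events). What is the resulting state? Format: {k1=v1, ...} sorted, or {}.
Keep first 2 events (discard last 9):
  after event 1 (t=7: SET baz = 28): {baz=28}
  after event 2 (t=11: INC foo by 15): {baz=28, foo=15}

Answer: {baz=28, foo=15}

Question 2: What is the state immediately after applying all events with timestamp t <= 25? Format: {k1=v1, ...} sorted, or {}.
Apply events with t <= 25 (5 events):
  after event 1 (t=7: SET baz = 28): {baz=28}
  after event 2 (t=11: INC foo by 15): {baz=28, foo=15}
  after event 3 (t=15: INC foo by 6): {baz=28, foo=21}
  after event 4 (t=24: DEC foo by 8): {baz=28, foo=13}
  after event 5 (t=25: INC bar by 11): {bar=11, baz=28, foo=13}

Answer: {bar=11, baz=28, foo=13}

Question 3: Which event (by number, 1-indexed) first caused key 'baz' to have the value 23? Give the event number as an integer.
Answer: 10

Derivation:
Looking for first event where baz becomes 23:
  event 1: baz = 28
  event 2: baz = 28
  event 3: baz = 28
  event 4: baz = 28
  event 5: baz = 28
  event 6: baz = 34
  event 7: baz = 34
  event 8: baz = 34
  event 9: baz = 34
  event 10: baz 34 -> 23  <-- first match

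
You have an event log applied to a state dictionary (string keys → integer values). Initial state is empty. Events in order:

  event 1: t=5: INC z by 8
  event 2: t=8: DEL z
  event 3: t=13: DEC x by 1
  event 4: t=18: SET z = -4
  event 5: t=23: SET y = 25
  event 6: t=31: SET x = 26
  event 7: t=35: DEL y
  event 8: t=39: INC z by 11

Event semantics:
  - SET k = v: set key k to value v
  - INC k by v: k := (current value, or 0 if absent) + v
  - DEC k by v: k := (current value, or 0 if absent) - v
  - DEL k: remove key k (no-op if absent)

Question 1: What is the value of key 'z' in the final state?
Track key 'z' through all 8 events:
  event 1 (t=5: INC z by 8): z (absent) -> 8
  event 2 (t=8: DEL z): z 8 -> (absent)
  event 3 (t=13: DEC x by 1): z unchanged
  event 4 (t=18: SET z = -4): z (absent) -> -4
  event 5 (t=23: SET y = 25): z unchanged
  event 6 (t=31: SET x = 26): z unchanged
  event 7 (t=35: DEL y): z unchanged
  event 8 (t=39: INC z by 11): z -4 -> 7
Final: z = 7

Answer: 7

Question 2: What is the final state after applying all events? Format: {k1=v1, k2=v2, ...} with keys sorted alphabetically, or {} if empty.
Answer: {x=26, z=7}

Derivation:
  after event 1 (t=5: INC z by 8): {z=8}
  after event 2 (t=8: DEL z): {}
  after event 3 (t=13: DEC x by 1): {x=-1}
  after event 4 (t=18: SET z = -4): {x=-1, z=-4}
  after event 5 (t=23: SET y = 25): {x=-1, y=25, z=-4}
  after event 6 (t=31: SET x = 26): {x=26, y=25, z=-4}
  after event 7 (t=35: DEL y): {x=26, z=-4}
  after event 8 (t=39: INC z by 11): {x=26, z=7}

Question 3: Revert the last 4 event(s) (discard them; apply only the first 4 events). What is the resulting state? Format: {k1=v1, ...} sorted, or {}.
Keep first 4 events (discard last 4):
  after event 1 (t=5: INC z by 8): {z=8}
  after event 2 (t=8: DEL z): {}
  after event 3 (t=13: DEC x by 1): {x=-1}
  after event 4 (t=18: SET z = -4): {x=-1, z=-4}

Answer: {x=-1, z=-4}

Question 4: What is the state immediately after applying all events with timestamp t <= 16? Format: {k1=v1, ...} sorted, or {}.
Apply events with t <= 16 (3 events):
  after event 1 (t=5: INC z by 8): {z=8}
  after event 2 (t=8: DEL z): {}
  after event 3 (t=13: DEC x by 1): {x=-1}

Answer: {x=-1}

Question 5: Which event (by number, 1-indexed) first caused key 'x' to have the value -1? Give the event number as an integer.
Answer: 3

Derivation:
Looking for first event where x becomes -1:
  event 3: x (absent) -> -1  <-- first match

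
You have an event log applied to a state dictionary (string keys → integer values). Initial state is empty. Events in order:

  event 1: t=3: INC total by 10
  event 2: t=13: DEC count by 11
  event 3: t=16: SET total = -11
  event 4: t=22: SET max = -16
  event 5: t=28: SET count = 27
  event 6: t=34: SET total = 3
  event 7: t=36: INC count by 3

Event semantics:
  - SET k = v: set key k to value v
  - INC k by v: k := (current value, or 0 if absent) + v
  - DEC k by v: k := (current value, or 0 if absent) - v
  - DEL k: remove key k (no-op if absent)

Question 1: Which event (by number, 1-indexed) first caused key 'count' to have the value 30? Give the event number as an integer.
Answer: 7

Derivation:
Looking for first event where count becomes 30:
  event 2: count = -11
  event 3: count = -11
  event 4: count = -11
  event 5: count = 27
  event 6: count = 27
  event 7: count 27 -> 30  <-- first match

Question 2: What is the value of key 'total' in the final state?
Answer: 3

Derivation:
Track key 'total' through all 7 events:
  event 1 (t=3: INC total by 10): total (absent) -> 10
  event 2 (t=13: DEC count by 11): total unchanged
  event 3 (t=16: SET total = -11): total 10 -> -11
  event 4 (t=22: SET max = -16): total unchanged
  event 5 (t=28: SET count = 27): total unchanged
  event 6 (t=34: SET total = 3): total -11 -> 3
  event 7 (t=36: INC count by 3): total unchanged
Final: total = 3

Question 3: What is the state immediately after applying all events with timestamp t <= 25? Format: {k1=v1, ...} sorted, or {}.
Apply events with t <= 25 (4 events):
  after event 1 (t=3: INC total by 10): {total=10}
  after event 2 (t=13: DEC count by 11): {count=-11, total=10}
  after event 3 (t=16: SET total = -11): {count=-11, total=-11}
  after event 4 (t=22: SET max = -16): {count=-11, max=-16, total=-11}

Answer: {count=-11, max=-16, total=-11}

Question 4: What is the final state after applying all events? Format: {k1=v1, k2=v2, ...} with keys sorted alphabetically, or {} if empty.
  after event 1 (t=3: INC total by 10): {total=10}
  after event 2 (t=13: DEC count by 11): {count=-11, total=10}
  after event 3 (t=16: SET total = -11): {count=-11, total=-11}
  after event 4 (t=22: SET max = -16): {count=-11, max=-16, total=-11}
  after event 5 (t=28: SET count = 27): {count=27, max=-16, total=-11}
  after event 6 (t=34: SET total = 3): {count=27, max=-16, total=3}
  after event 7 (t=36: INC count by 3): {count=30, max=-16, total=3}

Answer: {count=30, max=-16, total=3}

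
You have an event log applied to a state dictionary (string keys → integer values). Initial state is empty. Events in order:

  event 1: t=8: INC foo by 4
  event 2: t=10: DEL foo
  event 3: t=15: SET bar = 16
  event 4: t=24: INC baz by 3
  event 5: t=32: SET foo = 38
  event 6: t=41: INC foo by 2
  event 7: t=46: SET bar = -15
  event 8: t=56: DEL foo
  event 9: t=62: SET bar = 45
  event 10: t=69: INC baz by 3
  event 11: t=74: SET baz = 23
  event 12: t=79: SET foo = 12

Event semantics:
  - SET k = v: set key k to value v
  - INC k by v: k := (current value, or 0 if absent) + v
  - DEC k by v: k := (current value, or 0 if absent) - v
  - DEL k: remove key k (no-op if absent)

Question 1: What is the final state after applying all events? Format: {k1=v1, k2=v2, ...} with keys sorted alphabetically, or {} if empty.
  after event 1 (t=8: INC foo by 4): {foo=4}
  after event 2 (t=10: DEL foo): {}
  after event 3 (t=15: SET bar = 16): {bar=16}
  after event 4 (t=24: INC baz by 3): {bar=16, baz=3}
  after event 5 (t=32: SET foo = 38): {bar=16, baz=3, foo=38}
  after event 6 (t=41: INC foo by 2): {bar=16, baz=3, foo=40}
  after event 7 (t=46: SET bar = -15): {bar=-15, baz=3, foo=40}
  after event 8 (t=56: DEL foo): {bar=-15, baz=3}
  after event 9 (t=62: SET bar = 45): {bar=45, baz=3}
  after event 10 (t=69: INC baz by 3): {bar=45, baz=6}
  after event 11 (t=74: SET baz = 23): {bar=45, baz=23}
  after event 12 (t=79: SET foo = 12): {bar=45, baz=23, foo=12}

Answer: {bar=45, baz=23, foo=12}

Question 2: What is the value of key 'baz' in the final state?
Track key 'baz' through all 12 events:
  event 1 (t=8: INC foo by 4): baz unchanged
  event 2 (t=10: DEL foo): baz unchanged
  event 3 (t=15: SET bar = 16): baz unchanged
  event 4 (t=24: INC baz by 3): baz (absent) -> 3
  event 5 (t=32: SET foo = 38): baz unchanged
  event 6 (t=41: INC foo by 2): baz unchanged
  event 7 (t=46: SET bar = -15): baz unchanged
  event 8 (t=56: DEL foo): baz unchanged
  event 9 (t=62: SET bar = 45): baz unchanged
  event 10 (t=69: INC baz by 3): baz 3 -> 6
  event 11 (t=74: SET baz = 23): baz 6 -> 23
  event 12 (t=79: SET foo = 12): baz unchanged
Final: baz = 23

Answer: 23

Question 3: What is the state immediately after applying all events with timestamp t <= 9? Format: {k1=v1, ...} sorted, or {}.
Answer: {foo=4}

Derivation:
Apply events with t <= 9 (1 events):
  after event 1 (t=8: INC foo by 4): {foo=4}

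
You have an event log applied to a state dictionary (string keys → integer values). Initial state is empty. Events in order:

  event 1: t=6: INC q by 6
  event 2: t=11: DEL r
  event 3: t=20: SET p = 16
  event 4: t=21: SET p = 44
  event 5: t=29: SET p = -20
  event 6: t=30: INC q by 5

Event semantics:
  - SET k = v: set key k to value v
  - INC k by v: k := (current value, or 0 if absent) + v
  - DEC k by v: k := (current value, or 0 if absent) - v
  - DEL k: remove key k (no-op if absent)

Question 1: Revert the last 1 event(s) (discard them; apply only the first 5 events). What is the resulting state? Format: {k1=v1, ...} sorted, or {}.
Keep first 5 events (discard last 1):
  after event 1 (t=6: INC q by 6): {q=6}
  after event 2 (t=11: DEL r): {q=6}
  after event 3 (t=20: SET p = 16): {p=16, q=6}
  after event 4 (t=21: SET p = 44): {p=44, q=6}
  after event 5 (t=29: SET p = -20): {p=-20, q=6}

Answer: {p=-20, q=6}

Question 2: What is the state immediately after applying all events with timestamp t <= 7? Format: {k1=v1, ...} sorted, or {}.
Answer: {q=6}

Derivation:
Apply events with t <= 7 (1 events):
  after event 1 (t=6: INC q by 6): {q=6}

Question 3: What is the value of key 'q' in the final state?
Answer: 11

Derivation:
Track key 'q' through all 6 events:
  event 1 (t=6: INC q by 6): q (absent) -> 6
  event 2 (t=11: DEL r): q unchanged
  event 3 (t=20: SET p = 16): q unchanged
  event 4 (t=21: SET p = 44): q unchanged
  event 5 (t=29: SET p = -20): q unchanged
  event 6 (t=30: INC q by 5): q 6 -> 11
Final: q = 11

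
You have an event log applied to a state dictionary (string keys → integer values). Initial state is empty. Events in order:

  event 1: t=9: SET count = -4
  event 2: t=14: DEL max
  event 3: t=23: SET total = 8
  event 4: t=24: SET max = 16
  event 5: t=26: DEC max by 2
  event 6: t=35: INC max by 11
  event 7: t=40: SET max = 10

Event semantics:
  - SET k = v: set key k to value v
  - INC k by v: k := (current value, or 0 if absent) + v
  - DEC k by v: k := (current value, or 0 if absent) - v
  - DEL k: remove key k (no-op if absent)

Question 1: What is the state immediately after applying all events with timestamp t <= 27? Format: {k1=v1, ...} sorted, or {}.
Apply events with t <= 27 (5 events):
  after event 1 (t=9: SET count = -4): {count=-4}
  after event 2 (t=14: DEL max): {count=-4}
  after event 3 (t=23: SET total = 8): {count=-4, total=8}
  after event 4 (t=24: SET max = 16): {count=-4, max=16, total=8}
  after event 5 (t=26: DEC max by 2): {count=-4, max=14, total=8}

Answer: {count=-4, max=14, total=8}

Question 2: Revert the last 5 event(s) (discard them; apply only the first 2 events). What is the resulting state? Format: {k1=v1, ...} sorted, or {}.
Answer: {count=-4}

Derivation:
Keep first 2 events (discard last 5):
  after event 1 (t=9: SET count = -4): {count=-4}
  after event 2 (t=14: DEL max): {count=-4}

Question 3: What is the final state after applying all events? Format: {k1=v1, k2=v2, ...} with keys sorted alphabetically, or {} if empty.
  after event 1 (t=9: SET count = -4): {count=-4}
  after event 2 (t=14: DEL max): {count=-4}
  after event 3 (t=23: SET total = 8): {count=-4, total=8}
  after event 4 (t=24: SET max = 16): {count=-4, max=16, total=8}
  after event 5 (t=26: DEC max by 2): {count=-4, max=14, total=8}
  after event 6 (t=35: INC max by 11): {count=-4, max=25, total=8}
  after event 7 (t=40: SET max = 10): {count=-4, max=10, total=8}

Answer: {count=-4, max=10, total=8}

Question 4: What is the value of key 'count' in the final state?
Track key 'count' through all 7 events:
  event 1 (t=9: SET count = -4): count (absent) -> -4
  event 2 (t=14: DEL max): count unchanged
  event 3 (t=23: SET total = 8): count unchanged
  event 4 (t=24: SET max = 16): count unchanged
  event 5 (t=26: DEC max by 2): count unchanged
  event 6 (t=35: INC max by 11): count unchanged
  event 7 (t=40: SET max = 10): count unchanged
Final: count = -4

Answer: -4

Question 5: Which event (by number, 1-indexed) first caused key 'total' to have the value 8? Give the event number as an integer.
Answer: 3

Derivation:
Looking for first event where total becomes 8:
  event 3: total (absent) -> 8  <-- first match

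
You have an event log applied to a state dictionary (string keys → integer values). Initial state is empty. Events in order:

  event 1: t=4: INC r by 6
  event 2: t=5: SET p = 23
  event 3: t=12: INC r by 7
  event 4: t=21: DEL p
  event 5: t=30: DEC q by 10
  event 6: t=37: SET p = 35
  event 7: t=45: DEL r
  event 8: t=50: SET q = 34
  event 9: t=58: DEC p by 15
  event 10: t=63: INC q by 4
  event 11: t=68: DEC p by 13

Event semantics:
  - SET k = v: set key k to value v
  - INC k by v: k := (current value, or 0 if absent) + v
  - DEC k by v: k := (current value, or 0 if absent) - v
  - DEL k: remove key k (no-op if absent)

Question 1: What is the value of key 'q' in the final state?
Answer: 38

Derivation:
Track key 'q' through all 11 events:
  event 1 (t=4: INC r by 6): q unchanged
  event 2 (t=5: SET p = 23): q unchanged
  event 3 (t=12: INC r by 7): q unchanged
  event 4 (t=21: DEL p): q unchanged
  event 5 (t=30: DEC q by 10): q (absent) -> -10
  event 6 (t=37: SET p = 35): q unchanged
  event 7 (t=45: DEL r): q unchanged
  event 8 (t=50: SET q = 34): q -10 -> 34
  event 9 (t=58: DEC p by 15): q unchanged
  event 10 (t=63: INC q by 4): q 34 -> 38
  event 11 (t=68: DEC p by 13): q unchanged
Final: q = 38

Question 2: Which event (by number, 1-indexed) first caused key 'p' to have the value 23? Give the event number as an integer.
Looking for first event where p becomes 23:
  event 2: p (absent) -> 23  <-- first match

Answer: 2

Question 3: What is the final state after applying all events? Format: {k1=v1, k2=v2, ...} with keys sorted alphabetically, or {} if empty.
Answer: {p=7, q=38}

Derivation:
  after event 1 (t=4: INC r by 6): {r=6}
  after event 2 (t=5: SET p = 23): {p=23, r=6}
  after event 3 (t=12: INC r by 7): {p=23, r=13}
  after event 4 (t=21: DEL p): {r=13}
  after event 5 (t=30: DEC q by 10): {q=-10, r=13}
  after event 6 (t=37: SET p = 35): {p=35, q=-10, r=13}
  after event 7 (t=45: DEL r): {p=35, q=-10}
  after event 8 (t=50: SET q = 34): {p=35, q=34}
  after event 9 (t=58: DEC p by 15): {p=20, q=34}
  after event 10 (t=63: INC q by 4): {p=20, q=38}
  after event 11 (t=68: DEC p by 13): {p=7, q=38}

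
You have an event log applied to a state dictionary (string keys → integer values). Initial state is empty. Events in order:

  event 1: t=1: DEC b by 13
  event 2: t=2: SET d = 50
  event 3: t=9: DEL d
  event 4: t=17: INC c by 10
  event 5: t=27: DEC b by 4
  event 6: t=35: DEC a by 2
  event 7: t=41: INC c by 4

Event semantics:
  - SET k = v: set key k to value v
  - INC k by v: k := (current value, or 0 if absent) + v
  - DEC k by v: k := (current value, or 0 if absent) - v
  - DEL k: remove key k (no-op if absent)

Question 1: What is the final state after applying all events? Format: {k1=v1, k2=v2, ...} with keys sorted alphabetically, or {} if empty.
  after event 1 (t=1: DEC b by 13): {b=-13}
  after event 2 (t=2: SET d = 50): {b=-13, d=50}
  after event 3 (t=9: DEL d): {b=-13}
  after event 4 (t=17: INC c by 10): {b=-13, c=10}
  after event 5 (t=27: DEC b by 4): {b=-17, c=10}
  after event 6 (t=35: DEC a by 2): {a=-2, b=-17, c=10}
  after event 7 (t=41: INC c by 4): {a=-2, b=-17, c=14}

Answer: {a=-2, b=-17, c=14}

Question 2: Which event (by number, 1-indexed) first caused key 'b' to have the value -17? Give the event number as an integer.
Answer: 5

Derivation:
Looking for first event where b becomes -17:
  event 1: b = -13
  event 2: b = -13
  event 3: b = -13
  event 4: b = -13
  event 5: b -13 -> -17  <-- first match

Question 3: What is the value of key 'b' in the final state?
Track key 'b' through all 7 events:
  event 1 (t=1: DEC b by 13): b (absent) -> -13
  event 2 (t=2: SET d = 50): b unchanged
  event 3 (t=9: DEL d): b unchanged
  event 4 (t=17: INC c by 10): b unchanged
  event 5 (t=27: DEC b by 4): b -13 -> -17
  event 6 (t=35: DEC a by 2): b unchanged
  event 7 (t=41: INC c by 4): b unchanged
Final: b = -17

Answer: -17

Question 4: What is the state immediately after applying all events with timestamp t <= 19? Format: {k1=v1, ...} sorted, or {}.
Apply events with t <= 19 (4 events):
  after event 1 (t=1: DEC b by 13): {b=-13}
  after event 2 (t=2: SET d = 50): {b=-13, d=50}
  after event 3 (t=9: DEL d): {b=-13}
  after event 4 (t=17: INC c by 10): {b=-13, c=10}

Answer: {b=-13, c=10}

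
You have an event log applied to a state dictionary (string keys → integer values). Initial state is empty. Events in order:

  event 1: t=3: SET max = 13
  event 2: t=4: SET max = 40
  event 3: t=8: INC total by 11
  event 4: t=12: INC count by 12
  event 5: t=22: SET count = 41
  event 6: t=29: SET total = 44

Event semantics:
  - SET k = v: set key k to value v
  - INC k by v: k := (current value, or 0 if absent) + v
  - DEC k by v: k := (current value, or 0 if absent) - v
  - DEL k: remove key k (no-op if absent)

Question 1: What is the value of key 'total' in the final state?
Track key 'total' through all 6 events:
  event 1 (t=3: SET max = 13): total unchanged
  event 2 (t=4: SET max = 40): total unchanged
  event 3 (t=8: INC total by 11): total (absent) -> 11
  event 4 (t=12: INC count by 12): total unchanged
  event 5 (t=22: SET count = 41): total unchanged
  event 6 (t=29: SET total = 44): total 11 -> 44
Final: total = 44

Answer: 44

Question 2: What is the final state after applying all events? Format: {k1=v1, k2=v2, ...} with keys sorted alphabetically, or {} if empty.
  after event 1 (t=3: SET max = 13): {max=13}
  after event 2 (t=4: SET max = 40): {max=40}
  after event 3 (t=8: INC total by 11): {max=40, total=11}
  after event 4 (t=12: INC count by 12): {count=12, max=40, total=11}
  after event 5 (t=22: SET count = 41): {count=41, max=40, total=11}
  after event 6 (t=29: SET total = 44): {count=41, max=40, total=44}

Answer: {count=41, max=40, total=44}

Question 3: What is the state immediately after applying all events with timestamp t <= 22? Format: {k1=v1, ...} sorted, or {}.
Answer: {count=41, max=40, total=11}

Derivation:
Apply events with t <= 22 (5 events):
  after event 1 (t=3: SET max = 13): {max=13}
  after event 2 (t=4: SET max = 40): {max=40}
  after event 3 (t=8: INC total by 11): {max=40, total=11}
  after event 4 (t=12: INC count by 12): {count=12, max=40, total=11}
  after event 5 (t=22: SET count = 41): {count=41, max=40, total=11}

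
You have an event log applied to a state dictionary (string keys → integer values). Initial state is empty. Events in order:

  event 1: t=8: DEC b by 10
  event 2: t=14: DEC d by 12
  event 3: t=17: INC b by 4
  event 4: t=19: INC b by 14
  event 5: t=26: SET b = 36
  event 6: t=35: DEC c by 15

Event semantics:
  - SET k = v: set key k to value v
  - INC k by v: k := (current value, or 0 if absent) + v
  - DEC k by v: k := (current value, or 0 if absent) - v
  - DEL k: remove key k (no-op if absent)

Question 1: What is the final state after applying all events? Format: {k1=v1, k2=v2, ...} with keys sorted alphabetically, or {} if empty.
Answer: {b=36, c=-15, d=-12}

Derivation:
  after event 1 (t=8: DEC b by 10): {b=-10}
  after event 2 (t=14: DEC d by 12): {b=-10, d=-12}
  after event 3 (t=17: INC b by 4): {b=-6, d=-12}
  after event 4 (t=19: INC b by 14): {b=8, d=-12}
  after event 5 (t=26: SET b = 36): {b=36, d=-12}
  after event 6 (t=35: DEC c by 15): {b=36, c=-15, d=-12}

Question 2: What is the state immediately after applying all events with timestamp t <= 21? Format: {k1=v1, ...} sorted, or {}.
Answer: {b=8, d=-12}

Derivation:
Apply events with t <= 21 (4 events):
  after event 1 (t=8: DEC b by 10): {b=-10}
  after event 2 (t=14: DEC d by 12): {b=-10, d=-12}
  after event 3 (t=17: INC b by 4): {b=-6, d=-12}
  after event 4 (t=19: INC b by 14): {b=8, d=-12}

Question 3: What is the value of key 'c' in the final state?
Track key 'c' through all 6 events:
  event 1 (t=8: DEC b by 10): c unchanged
  event 2 (t=14: DEC d by 12): c unchanged
  event 3 (t=17: INC b by 4): c unchanged
  event 4 (t=19: INC b by 14): c unchanged
  event 5 (t=26: SET b = 36): c unchanged
  event 6 (t=35: DEC c by 15): c (absent) -> -15
Final: c = -15

Answer: -15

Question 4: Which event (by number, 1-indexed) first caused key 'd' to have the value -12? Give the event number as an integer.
Looking for first event where d becomes -12:
  event 2: d (absent) -> -12  <-- first match

Answer: 2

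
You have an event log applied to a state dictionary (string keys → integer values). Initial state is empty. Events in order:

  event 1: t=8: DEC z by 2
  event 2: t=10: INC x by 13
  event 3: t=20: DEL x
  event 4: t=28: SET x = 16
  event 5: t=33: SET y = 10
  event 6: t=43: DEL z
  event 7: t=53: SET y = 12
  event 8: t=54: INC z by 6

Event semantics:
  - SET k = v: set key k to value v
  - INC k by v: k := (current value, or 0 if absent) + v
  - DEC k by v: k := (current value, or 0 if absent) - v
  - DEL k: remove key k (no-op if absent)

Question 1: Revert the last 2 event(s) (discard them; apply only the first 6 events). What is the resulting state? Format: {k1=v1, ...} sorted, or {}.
Answer: {x=16, y=10}

Derivation:
Keep first 6 events (discard last 2):
  after event 1 (t=8: DEC z by 2): {z=-2}
  after event 2 (t=10: INC x by 13): {x=13, z=-2}
  after event 3 (t=20: DEL x): {z=-2}
  after event 4 (t=28: SET x = 16): {x=16, z=-2}
  after event 5 (t=33: SET y = 10): {x=16, y=10, z=-2}
  after event 6 (t=43: DEL z): {x=16, y=10}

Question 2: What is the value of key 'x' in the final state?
Track key 'x' through all 8 events:
  event 1 (t=8: DEC z by 2): x unchanged
  event 2 (t=10: INC x by 13): x (absent) -> 13
  event 3 (t=20: DEL x): x 13 -> (absent)
  event 4 (t=28: SET x = 16): x (absent) -> 16
  event 5 (t=33: SET y = 10): x unchanged
  event 6 (t=43: DEL z): x unchanged
  event 7 (t=53: SET y = 12): x unchanged
  event 8 (t=54: INC z by 6): x unchanged
Final: x = 16

Answer: 16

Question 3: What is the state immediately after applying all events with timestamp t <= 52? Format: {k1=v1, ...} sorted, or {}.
Answer: {x=16, y=10}

Derivation:
Apply events with t <= 52 (6 events):
  after event 1 (t=8: DEC z by 2): {z=-2}
  after event 2 (t=10: INC x by 13): {x=13, z=-2}
  after event 3 (t=20: DEL x): {z=-2}
  after event 4 (t=28: SET x = 16): {x=16, z=-2}
  after event 5 (t=33: SET y = 10): {x=16, y=10, z=-2}
  after event 6 (t=43: DEL z): {x=16, y=10}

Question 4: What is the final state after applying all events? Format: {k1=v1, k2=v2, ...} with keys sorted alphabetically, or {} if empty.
Answer: {x=16, y=12, z=6}

Derivation:
  after event 1 (t=8: DEC z by 2): {z=-2}
  after event 2 (t=10: INC x by 13): {x=13, z=-2}
  after event 3 (t=20: DEL x): {z=-2}
  after event 4 (t=28: SET x = 16): {x=16, z=-2}
  after event 5 (t=33: SET y = 10): {x=16, y=10, z=-2}
  after event 6 (t=43: DEL z): {x=16, y=10}
  after event 7 (t=53: SET y = 12): {x=16, y=12}
  after event 8 (t=54: INC z by 6): {x=16, y=12, z=6}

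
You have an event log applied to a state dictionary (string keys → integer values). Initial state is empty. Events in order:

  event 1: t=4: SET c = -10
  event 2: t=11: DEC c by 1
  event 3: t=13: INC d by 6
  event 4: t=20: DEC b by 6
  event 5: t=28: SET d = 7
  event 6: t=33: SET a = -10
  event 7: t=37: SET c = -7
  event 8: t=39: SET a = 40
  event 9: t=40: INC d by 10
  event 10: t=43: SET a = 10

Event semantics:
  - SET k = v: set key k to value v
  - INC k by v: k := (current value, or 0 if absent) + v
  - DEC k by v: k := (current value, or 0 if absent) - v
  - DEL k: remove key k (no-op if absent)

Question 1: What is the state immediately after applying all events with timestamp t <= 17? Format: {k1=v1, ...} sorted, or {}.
Apply events with t <= 17 (3 events):
  after event 1 (t=4: SET c = -10): {c=-10}
  after event 2 (t=11: DEC c by 1): {c=-11}
  after event 3 (t=13: INC d by 6): {c=-11, d=6}

Answer: {c=-11, d=6}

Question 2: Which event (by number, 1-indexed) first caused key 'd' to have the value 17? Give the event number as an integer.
Answer: 9

Derivation:
Looking for first event where d becomes 17:
  event 3: d = 6
  event 4: d = 6
  event 5: d = 7
  event 6: d = 7
  event 7: d = 7
  event 8: d = 7
  event 9: d 7 -> 17  <-- first match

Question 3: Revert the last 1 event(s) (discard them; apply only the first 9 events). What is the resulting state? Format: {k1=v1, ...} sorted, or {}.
Answer: {a=40, b=-6, c=-7, d=17}

Derivation:
Keep first 9 events (discard last 1):
  after event 1 (t=4: SET c = -10): {c=-10}
  after event 2 (t=11: DEC c by 1): {c=-11}
  after event 3 (t=13: INC d by 6): {c=-11, d=6}
  after event 4 (t=20: DEC b by 6): {b=-6, c=-11, d=6}
  after event 5 (t=28: SET d = 7): {b=-6, c=-11, d=7}
  after event 6 (t=33: SET a = -10): {a=-10, b=-6, c=-11, d=7}
  after event 7 (t=37: SET c = -7): {a=-10, b=-6, c=-7, d=7}
  after event 8 (t=39: SET a = 40): {a=40, b=-6, c=-7, d=7}
  after event 9 (t=40: INC d by 10): {a=40, b=-6, c=-7, d=17}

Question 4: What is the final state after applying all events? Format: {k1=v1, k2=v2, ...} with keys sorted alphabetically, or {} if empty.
  after event 1 (t=4: SET c = -10): {c=-10}
  after event 2 (t=11: DEC c by 1): {c=-11}
  after event 3 (t=13: INC d by 6): {c=-11, d=6}
  after event 4 (t=20: DEC b by 6): {b=-6, c=-11, d=6}
  after event 5 (t=28: SET d = 7): {b=-6, c=-11, d=7}
  after event 6 (t=33: SET a = -10): {a=-10, b=-6, c=-11, d=7}
  after event 7 (t=37: SET c = -7): {a=-10, b=-6, c=-7, d=7}
  after event 8 (t=39: SET a = 40): {a=40, b=-6, c=-7, d=7}
  after event 9 (t=40: INC d by 10): {a=40, b=-6, c=-7, d=17}
  after event 10 (t=43: SET a = 10): {a=10, b=-6, c=-7, d=17}

Answer: {a=10, b=-6, c=-7, d=17}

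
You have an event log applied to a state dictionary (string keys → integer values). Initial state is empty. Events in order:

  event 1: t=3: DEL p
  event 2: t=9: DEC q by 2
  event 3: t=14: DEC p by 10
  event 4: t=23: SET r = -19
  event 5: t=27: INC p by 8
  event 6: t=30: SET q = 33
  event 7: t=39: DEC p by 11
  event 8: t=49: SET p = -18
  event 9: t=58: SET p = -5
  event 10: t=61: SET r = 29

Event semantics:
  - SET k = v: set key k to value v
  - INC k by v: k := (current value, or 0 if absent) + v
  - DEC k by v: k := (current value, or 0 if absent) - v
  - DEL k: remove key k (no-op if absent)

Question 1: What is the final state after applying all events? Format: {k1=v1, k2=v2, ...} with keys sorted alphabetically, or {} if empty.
Answer: {p=-5, q=33, r=29}

Derivation:
  after event 1 (t=3: DEL p): {}
  after event 2 (t=9: DEC q by 2): {q=-2}
  after event 3 (t=14: DEC p by 10): {p=-10, q=-2}
  after event 4 (t=23: SET r = -19): {p=-10, q=-2, r=-19}
  after event 5 (t=27: INC p by 8): {p=-2, q=-2, r=-19}
  after event 6 (t=30: SET q = 33): {p=-2, q=33, r=-19}
  after event 7 (t=39: DEC p by 11): {p=-13, q=33, r=-19}
  after event 8 (t=49: SET p = -18): {p=-18, q=33, r=-19}
  after event 9 (t=58: SET p = -5): {p=-5, q=33, r=-19}
  after event 10 (t=61: SET r = 29): {p=-5, q=33, r=29}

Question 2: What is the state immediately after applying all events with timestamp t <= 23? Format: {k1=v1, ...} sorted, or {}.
Answer: {p=-10, q=-2, r=-19}

Derivation:
Apply events with t <= 23 (4 events):
  after event 1 (t=3: DEL p): {}
  after event 2 (t=9: DEC q by 2): {q=-2}
  after event 3 (t=14: DEC p by 10): {p=-10, q=-2}
  after event 4 (t=23: SET r = -19): {p=-10, q=-2, r=-19}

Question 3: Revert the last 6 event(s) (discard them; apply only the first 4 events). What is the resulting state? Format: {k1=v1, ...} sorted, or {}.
Keep first 4 events (discard last 6):
  after event 1 (t=3: DEL p): {}
  after event 2 (t=9: DEC q by 2): {q=-2}
  after event 3 (t=14: DEC p by 10): {p=-10, q=-2}
  after event 4 (t=23: SET r = -19): {p=-10, q=-2, r=-19}

Answer: {p=-10, q=-2, r=-19}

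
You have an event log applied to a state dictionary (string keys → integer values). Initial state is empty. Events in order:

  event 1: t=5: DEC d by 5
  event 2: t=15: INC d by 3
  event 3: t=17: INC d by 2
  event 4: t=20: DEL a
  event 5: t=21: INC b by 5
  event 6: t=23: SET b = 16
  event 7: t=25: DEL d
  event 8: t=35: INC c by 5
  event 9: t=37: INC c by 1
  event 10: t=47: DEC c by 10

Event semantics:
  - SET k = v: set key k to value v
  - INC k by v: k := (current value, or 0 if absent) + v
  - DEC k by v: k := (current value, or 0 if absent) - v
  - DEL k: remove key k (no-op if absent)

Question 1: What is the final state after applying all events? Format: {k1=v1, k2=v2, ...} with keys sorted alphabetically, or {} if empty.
Answer: {b=16, c=-4}

Derivation:
  after event 1 (t=5: DEC d by 5): {d=-5}
  after event 2 (t=15: INC d by 3): {d=-2}
  after event 3 (t=17: INC d by 2): {d=0}
  after event 4 (t=20: DEL a): {d=0}
  after event 5 (t=21: INC b by 5): {b=5, d=0}
  after event 6 (t=23: SET b = 16): {b=16, d=0}
  after event 7 (t=25: DEL d): {b=16}
  after event 8 (t=35: INC c by 5): {b=16, c=5}
  after event 9 (t=37: INC c by 1): {b=16, c=6}
  after event 10 (t=47: DEC c by 10): {b=16, c=-4}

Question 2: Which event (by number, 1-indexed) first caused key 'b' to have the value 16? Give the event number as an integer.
Looking for first event where b becomes 16:
  event 5: b = 5
  event 6: b 5 -> 16  <-- first match

Answer: 6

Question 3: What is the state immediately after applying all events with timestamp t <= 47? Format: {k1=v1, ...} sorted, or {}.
Apply events with t <= 47 (10 events):
  after event 1 (t=5: DEC d by 5): {d=-5}
  after event 2 (t=15: INC d by 3): {d=-2}
  after event 3 (t=17: INC d by 2): {d=0}
  after event 4 (t=20: DEL a): {d=0}
  after event 5 (t=21: INC b by 5): {b=5, d=0}
  after event 6 (t=23: SET b = 16): {b=16, d=0}
  after event 7 (t=25: DEL d): {b=16}
  after event 8 (t=35: INC c by 5): {b=16, c=5}
  after event 9 (t=37: INC c by 1): {b=16, c=6}
  after event 10 (t=47: DEC c by 10): {b=16, c=-4}

Answer: {b=16, c=-4}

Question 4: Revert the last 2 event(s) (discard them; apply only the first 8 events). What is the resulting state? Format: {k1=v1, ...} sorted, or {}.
Answer: {b=16, c=5}

Derivation:
Keep first 8 events (discard last 2):
  after event 1 (t=5: DEC d by 5): {d=-5}
  after event 2 (t=15: INC d by 3): {d=-2}
  after event 3 (t=17: INC d by 2): {d=0}
  after event 4 (t=20: DEL a): {d=0}
  after event 5 (t=21: INC b by 5): {b=5, d=0}
  after event 6 (t=23: SET b = 16): {b=16, d=0}
  after event 7 (t=25: DEL d): {b=16}
  after event 8 (t=35: INC c by 5): {b=16, c=5}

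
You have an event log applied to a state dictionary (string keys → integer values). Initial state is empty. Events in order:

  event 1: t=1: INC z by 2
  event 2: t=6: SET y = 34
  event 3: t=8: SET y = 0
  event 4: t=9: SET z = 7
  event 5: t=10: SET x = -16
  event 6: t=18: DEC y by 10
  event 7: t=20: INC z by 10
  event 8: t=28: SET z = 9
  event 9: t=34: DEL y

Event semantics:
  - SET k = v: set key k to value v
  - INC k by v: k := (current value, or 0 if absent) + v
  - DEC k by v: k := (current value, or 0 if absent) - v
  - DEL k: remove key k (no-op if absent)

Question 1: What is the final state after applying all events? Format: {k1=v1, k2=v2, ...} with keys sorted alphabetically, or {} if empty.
  after event 1 (t=1: INC z by 2): {z=2}
  after event 2 (t=6: SET y = 34): {y=34, z=2}
  after event 3 (t=8: SET y = 0): {y=0, z=2}
  after event 4 (t=9: SET z = 7): {y=0, z=7}
  after event 5 (t=10: SET x = -16): {x=-16, y=0, z=7}
  after event 6 (t=18: DEC y by 10): {x=-16, y=-10, z=7}
  after event 7 (t=20: INC z by 10): {x=-16, y=-10, z=17}
  after event 8 (t=28: SET z = 9): {x=-16, y=-10, z=9}
  after event 9 (t=34: DEL y): {x=-16, z=9}

Answer: {x=-16, z=9}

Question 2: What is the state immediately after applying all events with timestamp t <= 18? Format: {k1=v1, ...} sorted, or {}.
Apply events with t <= 18 (6 events):
  after event 1 (t=1: INC z by 2): {z=2}
  after event 2 (t=6: SET y = 34): {y=34, z=2}
  after event 3 (t=8: SET y = 0): {y=0, z=2}
  after event 4 (t=9: SET z = 7): {y=0, z=7}
  after event 5 (t=10: SET x = -16): {x=-16, y=0, z=7}
  after event 6 (t=18: DEC y by 10): {x=-16, y=-10, z=7}

Answer: {x=-16, y=-10, z=7}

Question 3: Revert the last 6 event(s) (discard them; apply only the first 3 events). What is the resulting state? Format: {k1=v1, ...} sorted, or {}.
Answer: {y=0, z=2}

Derivation:
Keep first 3 events (discard last 6):
  after event 1 (t=1: INC z by 2): {z=2}
  after event 2 (t=6: SET y = 34): {y=34, z=2}
  after event 3 (t=8: SET y = 0): {y=0, z=2}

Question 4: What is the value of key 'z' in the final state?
Answer: 9

Derivation:
Track key 'z' through all 9 events:
  event 1 (t=1: INC z by 2): z (absent) -> 2
  event 2 (t=6: SET y = 34): z unchanged
  event 3 (t=8: SET y = 0): z unchanged
  event 4 (t=9: SET z = 7): z 2 -> 7
  event 5 (t=10: SET x = -16): z unchanged
  event 6 (t=18: DEC y by 10): z unchanged
  event 7 (t=20: INC z by 10): z 7 -> 17
  event 8 (t=28: SET z = 9): z 17 -> 9
  event 9 (t=34: DEL y): z unchanged
Final: z = 9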